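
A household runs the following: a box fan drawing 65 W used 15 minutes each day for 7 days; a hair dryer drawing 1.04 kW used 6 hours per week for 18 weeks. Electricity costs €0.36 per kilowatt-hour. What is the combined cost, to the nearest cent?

€40.48

box fan: Runtime = 15 min × 7 = 105 min = 1.75 h
box fan: 0.065 kW × 1.75 h = 0.11375 kWh
hair dryer: Runtime = 6 h/week × 18 weeks = 108 h
hair dryer: 1.04 kW × 108 h = 112.32 kWh
Total energy = 112.43375 kWh
Cost = 112.43375 × €0.36 = €40.48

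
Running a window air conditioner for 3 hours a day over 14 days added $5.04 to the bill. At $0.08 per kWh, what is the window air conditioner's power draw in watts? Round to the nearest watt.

Energy = $5.04 ÷ $0.08/kWh = 63 kWh
Runtime = 3 h/day × 14 days = 42 h
Power = 63 kWh ÷ 42 h = 1.5 kW = 1500 W

1500 W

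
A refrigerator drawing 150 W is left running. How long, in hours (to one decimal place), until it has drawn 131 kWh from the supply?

Hours = 131 kWh ÷ 0.15 kW = 873.3 h

873.3 h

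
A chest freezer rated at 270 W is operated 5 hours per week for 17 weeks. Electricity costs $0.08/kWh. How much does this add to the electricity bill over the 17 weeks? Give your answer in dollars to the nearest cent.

$1.84

Runtime = 5 h/week × 17 weeks = 85 h
Energy = 0.27 kW × 85 h = 22.95 kWh
Cost = 22.95 kWh × $0.08/kWh = $1.84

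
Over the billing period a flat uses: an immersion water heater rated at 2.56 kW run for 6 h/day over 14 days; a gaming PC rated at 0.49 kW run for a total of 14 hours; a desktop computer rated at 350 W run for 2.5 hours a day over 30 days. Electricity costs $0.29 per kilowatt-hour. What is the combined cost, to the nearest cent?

immersion water heater: Runtime = 6 h/day × 14 days = 84 h
immersion water heater: 2.56 kW × 84 h = 215.04 kWh
gaming PC: 0.49 kW × 14 h = 6.86 kWh
desktop computer: Runtime = 2.5 h/day × 30 days = 75 h
desktop computer: 0.35 kW × 75 h = 26.25 kWh
Total energy = 248.15 kWh
Cost = 248.15 × $0.29 = $71.96

$71.96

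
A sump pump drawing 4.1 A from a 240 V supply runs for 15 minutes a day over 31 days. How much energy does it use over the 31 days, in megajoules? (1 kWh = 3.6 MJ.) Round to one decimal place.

Power = 4.1 A × 240 V = 984 W = 0.984 kW
Runtime = 15 min × 31 = 465 min = 7.75 h
Energy = 0.984 kW × 7.75 h = 7.626 kWh
= 7.626 × 3.6 MJ = 27.5 MJ

27.5 MJ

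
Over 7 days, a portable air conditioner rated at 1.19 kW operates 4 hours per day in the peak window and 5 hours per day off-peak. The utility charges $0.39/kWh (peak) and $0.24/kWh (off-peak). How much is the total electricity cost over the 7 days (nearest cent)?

$22.99

Peak energy = 1.19 kW × 4 h × 7 = 33.32 kWh
Off-peak energy = 1.19 kW × 5 h × 7 = 41.65 kWh
Cost = 33.32 × $0.39 + 41.65 × $0.24 = $12.9948 + $9.996 = $22.99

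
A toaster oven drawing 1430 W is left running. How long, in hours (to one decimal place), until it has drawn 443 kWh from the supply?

Hours = 443 kWh ÷ 1.43 kW = 309.8 h

309.8 h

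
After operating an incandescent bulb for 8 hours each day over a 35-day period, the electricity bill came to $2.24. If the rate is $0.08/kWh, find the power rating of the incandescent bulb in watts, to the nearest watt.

Energy = $2.24 ÷ $0.08/kWh = 28 kWh
Runtime = 8 h/day × 35 days = 280 h
Power = 28 kWh ÷ 280 h = 0.1 kW = 100 W

100 W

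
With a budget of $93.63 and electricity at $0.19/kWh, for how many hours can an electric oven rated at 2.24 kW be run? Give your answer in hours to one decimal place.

220.0 h

Energy available = $93.63 ÷ $0.19/kWh = 492.7895 kWh
Hours = 492.7895 kWh ÷ 2.24 kW = 220.0 h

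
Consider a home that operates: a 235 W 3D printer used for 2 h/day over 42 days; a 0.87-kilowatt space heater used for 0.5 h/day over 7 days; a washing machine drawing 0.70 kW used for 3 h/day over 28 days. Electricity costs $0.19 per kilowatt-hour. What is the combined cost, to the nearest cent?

3D printer: Runtime = 2 h/day × 42 days = 84 h
3D printer: 0.235 kW × 84 h = 19.74 kWh
space heater: Runtime = 0.5 h/day × 7 days = 3.5 h
space heater: 0.87 kW × 3.5 h = 3.045 kWh
washing machine: Runtime = 3 h/day × 28 days = 84 h
washing machine: 0.7 kW × 84 h = 58.8 kWh
Total energy = 81.585 kWh
Cost = 81.585 × $0.19 = $15.50

$15.50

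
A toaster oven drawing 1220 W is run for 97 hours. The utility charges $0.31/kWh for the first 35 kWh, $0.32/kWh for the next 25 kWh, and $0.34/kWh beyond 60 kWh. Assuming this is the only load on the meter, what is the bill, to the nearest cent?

Energy = 1.22 kW × 97 h = 118.34 kWh
Tier 1 (0–35 kWh): 35 × $0.31 = $10.85
Tier 2 (35–60 kWh): 25 × $0.32 = $8
Above 60 kWh: 58.34 × $0.34 = $19.8356
Bill = $38.69

$38.69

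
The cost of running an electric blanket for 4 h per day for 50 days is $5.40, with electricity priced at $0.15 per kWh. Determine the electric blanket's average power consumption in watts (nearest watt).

Energy = $5.40 ÷ $0.15/kWh = 36 kWh
Runtime = 4 h/day × 50 days = 200 h
Power = 36 kWh ÷ 200 h = 0.18 kW = 180 W

180 W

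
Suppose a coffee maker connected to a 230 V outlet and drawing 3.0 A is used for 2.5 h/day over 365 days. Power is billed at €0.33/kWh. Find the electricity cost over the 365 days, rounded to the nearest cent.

Power = 3.0 A × 230 V = 690 W = 0.69 kW
Runtime = 2.5 h/day × 365 days = 912.5 h
Energy = 0.69 kW × 912.5 h = 629.625 kWh
Cost = 629.625 kWh × €0.33/kWh = €207.78

€207.78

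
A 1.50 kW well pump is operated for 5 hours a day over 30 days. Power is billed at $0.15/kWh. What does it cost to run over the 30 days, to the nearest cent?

$33.75

Runtime = 5 h/day × 30 days = 150 h
Energy = 1.5 kW × 150 h = 225 kWh
Cost = 225 kWh × $0.15/kWh = $33.75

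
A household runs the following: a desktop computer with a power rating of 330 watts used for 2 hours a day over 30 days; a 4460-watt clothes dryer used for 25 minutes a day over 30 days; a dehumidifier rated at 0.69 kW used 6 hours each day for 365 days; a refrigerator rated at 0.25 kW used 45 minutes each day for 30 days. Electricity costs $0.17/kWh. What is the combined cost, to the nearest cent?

$270.69

desktop computer: Runtime = 2 h/day × 30 days = 60 h
desktop computer: 0.33 kW × 60 h = 19.8 kWh
clothes dryer: Runtime = 25 min × 30 = 750 min = 12.5 h
clothes dryer: 4.46 kW × 12.5 h = 55.75 kWh
dehumidifier: Runtime = 6 h/day × 365 days = 2190 h
dehumidifier: 0.69 kW × 2190 h = 1511.1 kWh
refrigerator: Runtime = 45 min × 30 = 1350 min = 22.5 h
refrigerator: 0.25 kW × 22.5 h = 5.625 kWh
Total energy = 1592.275 kWh
Cost = 1592.275 × $0.17 = $270.69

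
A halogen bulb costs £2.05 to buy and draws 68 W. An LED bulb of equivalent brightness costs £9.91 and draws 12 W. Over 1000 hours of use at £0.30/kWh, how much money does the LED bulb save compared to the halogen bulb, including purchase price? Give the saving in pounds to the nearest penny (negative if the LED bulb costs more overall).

halogen bulb: £2.05 + (68/1000) kW × 1000 h × £0.30 = £2.05 + £20.4 = £22.45
LED bulb: £9.91 + (12/1000) kW × 1000 h × £0.30 = £9.91 + £3.6 = £13.51
Saving = £22.45 − £13.51 = £8.94

£8.94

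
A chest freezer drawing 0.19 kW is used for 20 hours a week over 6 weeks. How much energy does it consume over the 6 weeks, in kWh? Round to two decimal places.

Runtime = 20 h/week × 6 weeks = 120 h
Energy = 0.19 kW × 120 h = 22.8 kWh

22.80 kWh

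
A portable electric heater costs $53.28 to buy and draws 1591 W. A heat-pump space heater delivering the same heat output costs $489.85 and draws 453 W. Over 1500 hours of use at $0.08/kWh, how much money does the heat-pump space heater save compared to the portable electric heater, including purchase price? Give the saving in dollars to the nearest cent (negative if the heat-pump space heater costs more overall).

portable electric heater: $53.28 + (1591/1000) kW × 1500 h × $0.08 = $53.28 + $190.92 = $244.2
heat-pump space heater: $489.85 + (453/1000) kW × 1500 h × $0.08 = $489.85 + $54.36 = $544.21
Saving = $244.2 − $544.21 = −$300.01

-$300.01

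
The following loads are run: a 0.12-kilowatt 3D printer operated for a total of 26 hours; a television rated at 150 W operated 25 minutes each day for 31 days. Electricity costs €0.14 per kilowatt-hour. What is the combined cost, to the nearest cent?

€0.71

3D printer: 0.12 kW × 26 h = 3.12 kWh
television: Runtime = 25 min × 31 = 775 min = 12.916666… h
television: 0.15 kW × 12.916666… h = 1.9375 kWh
Total energy = 5.0575 kWh
Cost = 5.0575 × €0.14 = €0.71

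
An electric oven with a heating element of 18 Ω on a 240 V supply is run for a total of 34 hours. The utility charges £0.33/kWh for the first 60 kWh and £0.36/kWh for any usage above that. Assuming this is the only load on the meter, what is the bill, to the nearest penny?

Power = V²/R = 240²/18 = 3200 W = 3.2 kW
Energy = 3.2 kW × 34 h = 108.8 kWh
Tier 1 (0–60 kWh): 60 × £0.33 = £19.8
Above 60 kWh: 48.8 × £0.36 = £17.568
Bill = £37.37

£37.37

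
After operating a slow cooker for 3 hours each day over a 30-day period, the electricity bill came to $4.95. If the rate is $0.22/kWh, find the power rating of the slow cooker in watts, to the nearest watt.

Energy = $4.95 ÷ $0.22/kWh = 22.5 kWh
Runtime = 3 h/day × 30 days = 90 h
Power = 22.5 kWh ÷ 90 h = 0.25 kW = 250 W

250 W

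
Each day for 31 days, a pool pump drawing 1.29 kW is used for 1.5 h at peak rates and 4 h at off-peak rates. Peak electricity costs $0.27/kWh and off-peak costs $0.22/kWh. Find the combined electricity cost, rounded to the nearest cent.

$51.39

Peak energy = 1.29 kW × 1.5 h × 31 = 59.985 kWh
Off-peak energy = 1.29 kW × 4 h × 31 = 159.96 kWh
Cost = 59.985 × $0.27 + 159.96 × $0.22 = $16.19595 + $35.1912 = $51.39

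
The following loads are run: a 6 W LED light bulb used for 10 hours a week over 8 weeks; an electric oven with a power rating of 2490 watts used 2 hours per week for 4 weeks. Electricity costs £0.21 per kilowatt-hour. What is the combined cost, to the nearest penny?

£4.28

LED light bulb: Runtime = 10 h/week × 8 weeks = 80 h
LED light bulb: 0.006 kW × 80 h = 0.48 kWh
electric oven: Runtime = 2 h/week × 4 weeks = 8 h
electric oven: 2.49 kW × 8 h = 19.92 kWh
Total energy = 20.4 kWh
Cost = 20.4 × £0.21 = £4.28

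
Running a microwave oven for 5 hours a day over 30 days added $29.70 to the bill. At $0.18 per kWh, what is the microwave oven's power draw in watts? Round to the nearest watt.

1100 W

Energy = $29.70 ÷ $0.18/kWh = 165 kWh
Runtime = 5 h/day × 30 days = 150 h
Power = 165 kWh ÷ 150 h = 1.1 kW = 1100 W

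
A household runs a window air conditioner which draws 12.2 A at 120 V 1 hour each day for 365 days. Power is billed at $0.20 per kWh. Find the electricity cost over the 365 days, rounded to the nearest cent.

$106.87

Power = 12.2 A × 120 V = 1464 W = 1.464 kW
Runtime = 1 h/day × 365 days = 365 h
Energy = 1.464 kW × 365 h = 534.36 kWh
Cost = 534.36 kWh × $0.20/kWh = $106.87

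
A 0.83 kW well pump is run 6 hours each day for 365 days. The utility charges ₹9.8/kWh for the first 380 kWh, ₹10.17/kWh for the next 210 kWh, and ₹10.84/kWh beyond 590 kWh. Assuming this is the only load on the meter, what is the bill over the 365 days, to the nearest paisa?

Runtime = 6 h/day × 365 days = 2190 h
Energy = 0.83 kW × 2190 h = 1817.7 kWh
Tier 1 (0–380 kWh): 380 × ₹9.8 = ₹3724
Tier 2 (380–590 kWh): 210 × ₹10.17 = ₹2135.7
Above 590 kWh: 1227.7 × ₹10.84 = ₹13308.268
Bill = ₹19167.97

₹19167.97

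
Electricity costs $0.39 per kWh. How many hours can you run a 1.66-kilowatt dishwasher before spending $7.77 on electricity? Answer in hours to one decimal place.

Energy available = $7.77 ÷ $0.39/kWh = 19.9231 kWh
Hours = 19.9231 kWh ÷ 1.66 kW = 12.0 h

12.0 h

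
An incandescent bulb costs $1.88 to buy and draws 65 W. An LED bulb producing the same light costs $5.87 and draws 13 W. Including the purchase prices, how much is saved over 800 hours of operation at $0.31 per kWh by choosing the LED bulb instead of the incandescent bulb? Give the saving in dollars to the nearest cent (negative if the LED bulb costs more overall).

$8.91

incandescent bulb: $1.88 + (65/1000) kW × 800 h × $0.31 = $1.88 + $16.12 = $18
LED bulb: $5.87 + (13/1000) kW × 800 h × $0.31 = $5.87 + $3.224 = $9.094
Saving = $18 − $9.094 = $8.906 → $8.91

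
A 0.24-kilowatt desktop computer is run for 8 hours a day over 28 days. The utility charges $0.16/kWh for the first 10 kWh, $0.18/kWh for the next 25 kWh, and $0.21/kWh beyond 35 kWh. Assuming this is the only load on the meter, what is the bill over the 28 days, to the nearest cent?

Runtime = 8 h/day × 28 days = 224 h
Energy = 0.24 kW × 224 h = 53.76 kWh
Tier 1 (0–10 kWh): 10 × $0.16 = $1.6
Tier 2 (10–35 kWh): 25 × $0.18 = $4.5
Above 35 kWh: 18.76 × $0.21 = $3.9396
Bill = $10.04

$10.04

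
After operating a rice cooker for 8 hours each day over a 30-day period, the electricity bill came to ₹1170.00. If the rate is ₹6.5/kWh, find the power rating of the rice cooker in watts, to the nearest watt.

Energy = ₹1170.00 ÷ ₹6.5/kWh = 180 kWh
Runtime = 8 h/day × 30 days = 240 h
Power = 180 kWh ÷ 240 h = 0.75 kW = 750 W

750 W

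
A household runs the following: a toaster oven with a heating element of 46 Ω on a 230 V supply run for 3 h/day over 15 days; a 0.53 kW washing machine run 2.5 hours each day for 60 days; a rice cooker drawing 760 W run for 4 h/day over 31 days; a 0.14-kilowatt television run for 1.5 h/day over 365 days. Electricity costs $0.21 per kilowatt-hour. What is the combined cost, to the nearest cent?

toaster oven: Power = V²/R = 230²/46 = 1150 W = 1.15 kW
toaster oven: Runtime = 3 h/day × 15 days = 45 h
toaster oven: 1.15 kW × 45 h = 51.75 kWh
washing machine: Runtime = 2.5 h/day × 60 days = 150 h
washing machine: 0.53 kW × 150 h = 79.5 kWh
rice cooker: Runtime = 4 h/day × 31 days = 124 h
rice cooker: 0.76 kW × 124 h = 94.24 kWh
television: Runtime = 1.5 h/day × 365 days = 547.5 h
television: 0.14 kW × 547.5 h = 76.65 kWh
Total energy = 302.14 kWh
Cost = 302.14 × $0.21 = $63.45

$63.45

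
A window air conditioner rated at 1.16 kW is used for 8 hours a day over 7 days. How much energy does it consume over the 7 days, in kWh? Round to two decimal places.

64.96 kWh

Runtime = 8 h/day × 7 days = 56 h
Energy = 1.16 kW × 56 h = 64.96 kWh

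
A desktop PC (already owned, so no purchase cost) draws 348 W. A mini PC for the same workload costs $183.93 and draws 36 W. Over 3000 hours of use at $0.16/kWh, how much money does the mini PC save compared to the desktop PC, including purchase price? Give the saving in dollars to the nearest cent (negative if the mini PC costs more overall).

-$34.17

desktop PC: $0.00 + (348/1000) kW × 3000 h × $0.16 = $0.00 + $167.04 = $167.04
mini PC: $183.93 + (36/1000) kW × 3000 h × $0.16 = $183.93 + $17.28 = $201.21
Saving = $167.04 − $201.21 = −$34.17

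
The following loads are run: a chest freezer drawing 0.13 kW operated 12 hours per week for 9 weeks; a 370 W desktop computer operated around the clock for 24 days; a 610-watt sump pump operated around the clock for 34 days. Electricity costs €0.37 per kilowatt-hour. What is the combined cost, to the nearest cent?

chest freezer: Runtime = 12 h/week × 9 weeks = 108 h
chest freezer: 0.13 kW × 108 h = 14.04 kWh
desktop computer: Runtime = 24 h × 24 = 576 h
desktop computer: 0.37 kW × 576 h = 213.12 kWh
sump pump: Runtime = 24 h × 34 = 816 h
sump pump: 0.61 kW × 816 h = 497.76 kWh
Total energy = 724.92 kWh
Cost = 724.92 × €0.37 = €268.22

€268.22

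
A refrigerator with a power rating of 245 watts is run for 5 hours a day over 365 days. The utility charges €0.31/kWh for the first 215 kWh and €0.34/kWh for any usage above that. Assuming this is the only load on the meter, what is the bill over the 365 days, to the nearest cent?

€145.57

Runtime = 5 h/day × 365 days = 1825 h
Energy = 0.245 kW × 1825 h = 447.125 kWh
Tier 1 (0–215 kWh): 215 × €0.31 = €66.65
Above 215 kWh: 232.125 × €0.34 = €78.9225
Bill = €145.57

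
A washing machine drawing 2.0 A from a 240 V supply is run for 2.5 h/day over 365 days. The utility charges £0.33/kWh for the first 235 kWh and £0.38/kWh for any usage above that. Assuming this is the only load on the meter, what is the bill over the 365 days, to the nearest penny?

£154.69

Power = 2.0 A × 240 V = 480 W = 0.48 kW
Runtime = 2.5 h/day × 365 days = 912.5 h
Energy = 0.48 kW × 912.5 h = 438 kWh
Tier 1 (0–235 kWh): 235 × £0.33 = £77.55
Above 235 kWh: 203 × £0.38 = £77.14
Bill = £154.69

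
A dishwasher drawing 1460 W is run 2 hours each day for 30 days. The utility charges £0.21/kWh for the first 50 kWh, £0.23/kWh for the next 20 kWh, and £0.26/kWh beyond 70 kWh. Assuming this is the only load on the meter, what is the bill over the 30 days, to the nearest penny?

£19.68

Runtime = 2 h/day × 30 days = 60 h
Energy = 1.46 kW × 60 h = 87.6 kWh
Tier 1 (0–50 kWh): 50 × £0.21 = £10.5
Tier 2 (50–70 kWh): 20 × £0.23 = £4.6
Above 70 kWh: 17.6 × £0.26 = £4.576
Bill = £19.68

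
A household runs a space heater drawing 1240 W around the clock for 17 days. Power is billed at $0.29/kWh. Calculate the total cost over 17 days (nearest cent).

Runtime = 24 h × 17 = 408 h
Energy = 1.24 kW × 408 h = 505.92 kWh
Cost = 505.92 kWh × $0.29/kWh = $146.72

$146.72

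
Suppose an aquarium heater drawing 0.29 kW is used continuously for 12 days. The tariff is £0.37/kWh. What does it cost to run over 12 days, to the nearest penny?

£30.90

Runtime = 24 h × 12 = 288 h
Energy = 0.29 kW × 288 h = 83.52 kWh
Cost = 83.52 kWh × £0.37/kWh = £30.90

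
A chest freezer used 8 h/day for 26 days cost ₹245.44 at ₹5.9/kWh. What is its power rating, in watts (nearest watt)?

Energy = ₹245.44 ÷ ₹5.9/kWh = 41.6 kWh
Runtime = 8 h/day × 26 days = 208 h
Power = 41.6 kWh ÷ 208 h = 0.2 kW = 200 W

200 W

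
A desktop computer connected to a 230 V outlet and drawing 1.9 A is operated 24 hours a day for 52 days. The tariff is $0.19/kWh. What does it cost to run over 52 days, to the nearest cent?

$103.62

Power = 1.9 A × 230 V = 437 W = 0.437 kW
Runtime = 24 h × 52 = 1248 h
Energy = 0.437 kW × 1248 h = 545.376 kWh
Cost = 545.376 kWh × $0.19/kWh = $103.62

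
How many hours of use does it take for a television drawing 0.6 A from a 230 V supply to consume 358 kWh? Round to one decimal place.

Power = 0.6 A × 230 V = 138 W = 0.138 kW
Hours = 358 kWh ÷ 0.138 kW = 2594.2 h

2594.2 h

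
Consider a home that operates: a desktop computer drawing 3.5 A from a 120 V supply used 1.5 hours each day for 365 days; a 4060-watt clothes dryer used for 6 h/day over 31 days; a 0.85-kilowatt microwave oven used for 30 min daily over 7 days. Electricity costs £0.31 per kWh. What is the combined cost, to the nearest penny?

desktop computer: Power = 3.5 A × 120 V = 420 W = 0.42 kW
desktop computer: Runtime = 1.5 h/day × 365 days = 547.5 h
desktop computer: 0.42 kW × 547.5 h = 229.95 kWh
clothes dryer: Runtime = 6 h/day × 31 days = 186 h
clothes dryer: 4.06 kW × 186 h = 755.16 kWh
microwave oven: Runtime = 30 min × 7 = 210 min = 3.5 h
microwave oven: 0.85 kW × 3.5 h = 2.975 kWh
Total energy = 988.085 kWh
Cost = 988.085 × £0.31 = £306.31

£306.31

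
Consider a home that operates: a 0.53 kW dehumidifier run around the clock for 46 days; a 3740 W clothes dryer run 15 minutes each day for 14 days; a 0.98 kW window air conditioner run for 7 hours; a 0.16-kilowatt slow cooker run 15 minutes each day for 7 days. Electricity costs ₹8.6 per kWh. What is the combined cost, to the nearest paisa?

dehumidifier: Runtime = 24 h × 46 = 1104 h
dehumidifier: 0.53 kW × 1104 h = 585.12 kWh
clothes dryer: Runtime = 15 min × 14 = 210 min = 3.5 h
clothes dryer: 3.74 kW × 3.5 h = 13.09 kWh
window air conditioner: 0.98 kW × 7 h = 6.86 kWh
slow cooker: Runtime = 15 min × 7 = 105 min = 1.75 h
slow cooker: 0.16 kW × 1.75 h = 0.28 kWh
Total energy = 605.35 kWh
Cost = 605.35 × ₹8.6 = ₹5206.01

₹5206.01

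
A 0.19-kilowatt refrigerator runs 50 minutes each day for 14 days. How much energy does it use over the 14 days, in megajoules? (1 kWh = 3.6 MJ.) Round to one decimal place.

8.0 MJ

Runtime = 50 min × 14 = 700 min = 11.666666… h
Energy = 0.19 kW × 11.666666… h = 2.216666… kWh
= 2.216666… × 3.6 MJ = 8.0 MJ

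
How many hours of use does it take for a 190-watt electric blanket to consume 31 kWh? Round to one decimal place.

Hours = 31 kWh ÷ 0.19 kW = 163.2 h

163.2 h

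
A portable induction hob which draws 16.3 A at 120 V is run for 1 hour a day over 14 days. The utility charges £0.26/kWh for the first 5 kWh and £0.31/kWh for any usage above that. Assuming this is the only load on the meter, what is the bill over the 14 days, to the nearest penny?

£8.24

Power = 16.3 A × 120 V = 1956 W = 1.956 kW
Runtime = 1 h/day × 14 days = 14 h
Energy = 1.956 kW × 14 h = 27.384 kWh
Tier 1 (0–5 kWh): 5 × £0.26 = £1.3
Above 5 kWh: 22.384 × £0.31 = £6.93904
Bill = £8.24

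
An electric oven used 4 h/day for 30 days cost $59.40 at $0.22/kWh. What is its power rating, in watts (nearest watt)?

Energy = $59.40 ÷ $0.22/kWh = 270 kWh
Runtime = 4 h/day × 30 days = 120 h
Power = 270 kWh ÷ 120 h = 2.25 kW = 2250 W

2250 W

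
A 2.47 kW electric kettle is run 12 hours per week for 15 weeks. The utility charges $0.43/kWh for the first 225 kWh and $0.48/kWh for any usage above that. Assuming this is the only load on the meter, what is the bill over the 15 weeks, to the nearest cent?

Runtime = 12 h/week × 15 weeks = 180 h
Energy = 2.47 kW × 180 h = 444.6 kWh
Tier 1 (0–225 kWh): 225 × $0.43 = $96.75
Above 225 kWh: 219.6 × $0.48 = $105.408
Bill = $202.16

$202.16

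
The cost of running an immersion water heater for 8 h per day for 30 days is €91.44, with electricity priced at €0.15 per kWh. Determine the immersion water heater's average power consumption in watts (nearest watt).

2540 W

Energy = €91.44 ÷ €0.15/kWh = 609.6 kWh
Runtime = 8 h/day × 30 days = 240 h
Power = 609.6 kWh ÷ 240 h = 2.54 kW = 2540 W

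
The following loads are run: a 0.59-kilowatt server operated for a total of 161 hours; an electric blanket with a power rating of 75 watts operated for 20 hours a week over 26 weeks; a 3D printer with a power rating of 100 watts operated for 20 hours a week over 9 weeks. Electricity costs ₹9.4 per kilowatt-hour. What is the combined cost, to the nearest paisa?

server: 0.59 kW × 161 h = 94.99 kWh
electric blanket: Runtime = 20 h/week × 26 weeks = 520 h
electric blanket: 0.075 kW × 520 h = 39 kWh
3D printer: Runtime = 20 h/week × 9 weeks = 180 h
3D printer: 0.1 kW × 180 h = 18 kWh
Total energy = 151.99 kWh
Cost = 151.99 × ₹9.4 = ₹1428.71

₹1428.71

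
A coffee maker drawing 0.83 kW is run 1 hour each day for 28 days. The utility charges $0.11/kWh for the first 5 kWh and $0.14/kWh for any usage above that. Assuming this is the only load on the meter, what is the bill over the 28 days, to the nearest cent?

Runtime = 1 h/day × 28 days = 28 h
Energy = 0.83 kW × 28 h = 23.24 kWh
Tier 1 (0–5 kWh): 5 × $0.11 = $0.55
Above 5 kWh: 18.24 × $0.14 = $2.5536
Bill = $3.10

$3.10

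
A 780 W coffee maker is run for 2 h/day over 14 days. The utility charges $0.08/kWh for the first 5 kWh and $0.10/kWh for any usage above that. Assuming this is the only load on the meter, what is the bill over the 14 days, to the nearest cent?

$2.08

Runtime = 2 h/day × 14 days = 28 h
Energy = 0.78 kW × 28 h = 21.84 kWh
Tier 1 (0–5 kWh): 5 × $0.08 = $0.4
Above 5 kWh: 16.84 × $0.10 = $1.684
Bill = $2.08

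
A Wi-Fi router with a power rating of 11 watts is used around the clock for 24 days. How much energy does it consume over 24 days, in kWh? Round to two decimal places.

Runtime = 24 h × 24 = 576 h
Energy = 0.011 kW × 576 h = 6.336 kWh ≈ 6.34 kWh

6.34 kWh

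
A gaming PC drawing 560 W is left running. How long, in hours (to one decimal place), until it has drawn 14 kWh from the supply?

Hours = 14 kWh ÷ 0.56 kW = 25.0 h

25.0 h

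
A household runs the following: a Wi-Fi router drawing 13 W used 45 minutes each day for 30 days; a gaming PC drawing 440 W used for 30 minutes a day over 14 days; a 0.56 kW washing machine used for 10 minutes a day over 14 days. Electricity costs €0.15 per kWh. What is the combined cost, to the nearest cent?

€0.70

Wi-Fi router: Runtime = 45 min × 30 = 1350 min = 22.5 h
Wi-Fi router: 0.013 kW × 22.5 h = 0.2925 kWh
gaming PC: Runtime = 30 min × 14 = 420 min = 7 h
gaming PC: 0.44 kW × 7 h = 3.08 kWh
washing machine: Runtime = 10 min × 14 = 140 min = 2.333333… h
washing machine: 0.56 kW × 2.333333… h = 1.306666… kWh
Total energy = 4.679166… kWh
Cost = 4.679166… × €0.15 = €0.70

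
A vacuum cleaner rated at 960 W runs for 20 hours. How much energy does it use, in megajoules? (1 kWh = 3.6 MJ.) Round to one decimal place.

Energy = 0.96 kW × 20 h = 19.2 kWh
= 19.2 × 3.6 MJ = 69.1 MJ

69.1 MJ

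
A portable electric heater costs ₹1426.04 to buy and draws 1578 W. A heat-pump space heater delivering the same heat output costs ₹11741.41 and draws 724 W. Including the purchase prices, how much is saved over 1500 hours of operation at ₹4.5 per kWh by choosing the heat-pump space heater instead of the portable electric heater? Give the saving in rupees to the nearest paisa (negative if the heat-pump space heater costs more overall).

-₹4550.87

portable electric heater: ₹1426.04 + (1578/1000) kW × 1500 h × ₹4.5 = ₹1426.04 + ₹10651.5 = ₹12077.54
heat-pump space heater: ₹11741.41 + (724/1000) kW × 1500 h × ₹4.5 = ₹11741.41 + ₹4887 = ₹16628.41
Saving = ₹12077.54 − ₹16628.41 = −₹4550.87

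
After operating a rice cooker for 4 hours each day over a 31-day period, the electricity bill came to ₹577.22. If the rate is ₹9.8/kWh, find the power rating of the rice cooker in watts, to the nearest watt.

Energy = ₹577.22 ÷ ₹9.8/kWh = 58.9 kWh
Runtime = 4 h/day × 31 days = 124 h
Power = 58.9 kWh ÷ 124 h = 0.475 kW = 475 W

475 W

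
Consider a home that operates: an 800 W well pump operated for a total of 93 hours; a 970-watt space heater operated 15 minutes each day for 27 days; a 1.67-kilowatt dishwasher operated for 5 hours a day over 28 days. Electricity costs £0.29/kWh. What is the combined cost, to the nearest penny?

£91.28

well pump: 0.8 kW × 93 h = 74.4 kWh
space heater: Runtime = 15 min × 27 = 405 min = 6.75 h
space heater: 0.97 kW × 6.75 h = 6.5475 kWh
dishwasher: Runtime = 5 h/day × 28 days = 140 h
dishwasher: 1.67 kW × 140 h = 233.8 kWh
Total energy = 314.7475 kWh
Cost = 314.7475 × £0.29 = £91.28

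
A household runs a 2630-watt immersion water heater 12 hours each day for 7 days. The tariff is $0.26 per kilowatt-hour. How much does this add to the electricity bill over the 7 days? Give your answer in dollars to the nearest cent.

Runtime = 12 h/day × 7 days = 84 h
Energy = 2.63 kW × 84 h = 220.92 kWh
Cost = 220.92 kWh × $0.26/kWh = $57.44

$57.44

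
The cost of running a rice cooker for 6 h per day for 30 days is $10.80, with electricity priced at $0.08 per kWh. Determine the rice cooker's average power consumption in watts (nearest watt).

Energy = $10.80 ÷ $0.08/kWh = 135 kWh
Runtime = 6 h/day × 30 days = 180 h
Power = 135 kWh ÷ 180 h = 0.75 kW = 750 W

750 W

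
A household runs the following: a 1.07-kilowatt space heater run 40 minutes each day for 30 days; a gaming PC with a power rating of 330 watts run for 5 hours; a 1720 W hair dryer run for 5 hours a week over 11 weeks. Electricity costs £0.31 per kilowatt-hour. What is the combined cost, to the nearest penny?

£36.47

space heater: Runtime = 40 min × 30 = 1200 min = 20 h
space heater: 1.07 kW × 20 h = 21.4 kWh
gaming PC: 0.33 kW × 5 h = 1.65 kWh
hair dryer: Runtime = 5 h/week × 11 weeks = 55 h
hair dryer: 1.72 kW × 55 h = 94.6 kWh
Total energy = 117.65 kWh
Cost = 117.65 × £0.31 = £36.47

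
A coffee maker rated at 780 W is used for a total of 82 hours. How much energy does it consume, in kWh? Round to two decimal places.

63.96 kWh

Energy = 0.78 kW × 82 h = 63.96 kWh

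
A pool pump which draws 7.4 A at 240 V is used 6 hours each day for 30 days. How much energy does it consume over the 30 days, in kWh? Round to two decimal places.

319.68 kWh

Power = 7.4 A × 240 V = 1776 W = 1.776 kW
Runtime = 6 h/day × 30 days = 180 h
Energy = 1.776 kW × 180 h = 319.68 kWh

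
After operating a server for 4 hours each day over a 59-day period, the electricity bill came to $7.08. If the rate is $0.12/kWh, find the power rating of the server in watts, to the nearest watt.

250 W

Energy = $7.08 ÷ $0.12/kWh = 59 kWh
Runtime = 4 h/day × 59 days = 236 h
Power = 59 kWh ÷ 236 h = 0.25 kW = 250 W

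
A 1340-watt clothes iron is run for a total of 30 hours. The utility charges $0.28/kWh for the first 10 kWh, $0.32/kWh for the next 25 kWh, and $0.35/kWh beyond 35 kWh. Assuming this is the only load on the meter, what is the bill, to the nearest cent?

Energy = 1.34 kW × 30 h = 40.2 kWh
Tier 1 (0–10 kWh): 10 × $0.28 = $2.8
Tier 2 (10–35 kWh): 25 × $0.32 = $8
Above 35 kWh: 5.2 × $0.35 = $1.82
Bill = $12.62

$12.62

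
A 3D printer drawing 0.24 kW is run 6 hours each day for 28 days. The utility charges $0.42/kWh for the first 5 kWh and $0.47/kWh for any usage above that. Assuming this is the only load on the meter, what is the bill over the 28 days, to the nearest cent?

$18.70

Runtime = 6 h/day × 28 days = 168 h
Energy = 0.24 kW × 168 h = 40.32 kWh
Tier 1 (0–5 kWh): 5 × $0.42 = $2.1
Above 5 kWh: 35.32 × $0.47 = $16.6004
Bill = $18.70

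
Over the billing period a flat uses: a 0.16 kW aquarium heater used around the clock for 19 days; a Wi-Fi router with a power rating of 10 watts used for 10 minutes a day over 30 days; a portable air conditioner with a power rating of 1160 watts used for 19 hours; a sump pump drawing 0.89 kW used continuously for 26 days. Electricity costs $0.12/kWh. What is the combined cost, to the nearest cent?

aquarium heater: Runtime = 24 h × 19 = 456 h
aquarium heater: 0.16 kW × 456 h = 72.96 kWh
Wi-Fi router: Runtime = 10 min × 30 = 300 min = 5 h
Wi-Fi router: 0.01 kW × 5 h = 0.05 kWh
portable air conditioner: 1.16 kW × 19 h = 22.04 kWh
sump pump: Runtime = 24 h × 26 = 624 h
sump pump: 0.89 kW × 624 h = 555.36 kWh
Total energy = 650.41 kWh
Cost = 650.41 × $0.12 = $78.05

$78.05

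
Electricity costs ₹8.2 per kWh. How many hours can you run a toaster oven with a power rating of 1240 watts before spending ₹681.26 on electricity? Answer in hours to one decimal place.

67.0 h

Energy available = ₹681.26 ÷ ₹8.2/kWh = 83.0805 kWh
Hours = 83.0805 kWh ÷ 1.24 kW = 67.0 h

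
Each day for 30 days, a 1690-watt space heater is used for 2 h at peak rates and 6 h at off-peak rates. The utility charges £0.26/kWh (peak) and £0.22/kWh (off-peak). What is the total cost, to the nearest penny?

£93.29

Peak energy = 1.69 kW × 2 h × 30 = 101.4 kWh
Off-peak energy = 1.69 kW × 6 h × 30 = 304.2 kWh
Cost = 101.4 × £0.26 + 304.2 × £0.22 = £26.364 + £66.924 = £93.29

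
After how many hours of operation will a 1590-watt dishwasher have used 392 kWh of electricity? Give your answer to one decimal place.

Hours = 392 kWh ÷ 1.59 kW = 246.5 h

246.5 h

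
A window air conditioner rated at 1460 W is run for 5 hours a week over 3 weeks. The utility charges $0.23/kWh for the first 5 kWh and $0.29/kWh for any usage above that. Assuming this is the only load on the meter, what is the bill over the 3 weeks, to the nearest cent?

Runtime = 5 h/week × 3 weeks = 15 h
Energy = 1.46 kW × 15 h = 21.9 kWh
Tier 1 (0–5 kWh): 5 × $0.23 = $1.15
Above 5 kWh: 16.9 × $0.29 = $4.901
Bill = $6.05

$6.05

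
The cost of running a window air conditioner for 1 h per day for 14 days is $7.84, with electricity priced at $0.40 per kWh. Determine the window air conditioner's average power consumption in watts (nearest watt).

Energy = $7.84 ÷ $0.40/kWh = 19.6 kWh
Runtime = 1 h/day × 14 days = 14 h
Power = 19.6 kWh ÷ 14 h = 1.4 kW = 1400 W

1400 W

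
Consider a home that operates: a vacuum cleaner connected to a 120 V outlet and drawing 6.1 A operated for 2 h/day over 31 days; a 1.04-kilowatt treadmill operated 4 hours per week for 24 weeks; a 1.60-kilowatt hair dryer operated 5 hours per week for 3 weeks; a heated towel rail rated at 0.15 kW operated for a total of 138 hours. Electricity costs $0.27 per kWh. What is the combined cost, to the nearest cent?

vacuum cleaner: Power = 6.1 A × 120 V = 732 W = 0.732 kW
vacuum cleaner: Runtime = 2 h/day × 31 days = 62 h
vacuum cleaner: 0.732 kW × 62 h = 45.384 kWh
treadmill: Runtime = 4 h/week × 24 weeks = 96 h
treadmill: 1.04 kW × 96 h = 99.84 kWh
hair dryer: Runtime = 5 h/week × 3 weeks = 15 h
hair dryer: 1.6 kW × 15 h = 24 kWh
heated towel rail: 0.15 kW × 138 h = 20.7 kWh
Total energy = 189.924 kWh
Cost = 189.924 × $0.27 = $51.28

$51.28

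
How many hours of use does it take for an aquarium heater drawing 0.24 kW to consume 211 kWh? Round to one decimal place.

Hours = 211 kWh ÷ 0.24 kW = 879.2 h

879.2 h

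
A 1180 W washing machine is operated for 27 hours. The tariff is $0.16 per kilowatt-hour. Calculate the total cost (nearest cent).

$5.10

Energy = 1.18 kW × 27 h = 31.86 kWh
Cost = 31.86 kWh × $0.16/kWh = $5.10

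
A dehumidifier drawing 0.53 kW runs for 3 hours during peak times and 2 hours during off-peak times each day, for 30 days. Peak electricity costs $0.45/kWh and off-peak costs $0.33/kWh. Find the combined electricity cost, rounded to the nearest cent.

$31.96

Peak energy = 0.53 kW × 3 h × 30 = 47.7 kWh
Off-peak energy = 0.53 kW × 2 h × 30 = 31.8 kWh
Cost = 47.7 × $0.45 + 31.8 × $0.33 = $21.465 + $10.494 = $31.96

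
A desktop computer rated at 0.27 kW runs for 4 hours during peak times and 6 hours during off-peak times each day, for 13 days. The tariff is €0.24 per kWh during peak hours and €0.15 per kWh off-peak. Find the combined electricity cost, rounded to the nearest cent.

€6.53

Peak energy = 0.27 kW × 4 h × 13 = 14.04 kWh
Off-peak energy = 0.27 kW × 6 h × 13 = 21.06 kWh
Cost = 14.04 × €0.24 + 21.06 × €0.15 = €3.3696 + €3.159 = €6.53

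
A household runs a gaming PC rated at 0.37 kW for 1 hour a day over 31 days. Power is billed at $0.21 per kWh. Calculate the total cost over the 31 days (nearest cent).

Runtime = 1 h/day × 31 days = 31 h
Energy = 0.37 kW × 31 h = 11.47 kWh
Cost = 11.47 kWh × $0.21/kWh = $2.41

$2.41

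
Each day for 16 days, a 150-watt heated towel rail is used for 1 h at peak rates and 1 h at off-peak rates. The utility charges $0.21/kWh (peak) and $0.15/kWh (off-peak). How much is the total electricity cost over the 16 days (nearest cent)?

Peak energy = 0.15 kW × 1 h × 16 = 2.4 kWh
Off-peak energy = 0.15 kW × 1 h × 16 = 2.4 kWh
Cost = 2.4 × $0.21 + 2.4 × $0.15 = $0.504 + $0.36 = $0.86

$0.86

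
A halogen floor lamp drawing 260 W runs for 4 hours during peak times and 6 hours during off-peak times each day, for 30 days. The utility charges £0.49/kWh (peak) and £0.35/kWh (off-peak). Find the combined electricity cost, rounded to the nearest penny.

£31.67

Peak energy = 0.26 kW × 4 h × 30 = 31.2 kWh
Off-peak energy = 0.26 kW × 6 h × 30 = 46.8 kWh
Cost = 31.2 × £0.49 + 46.8 × £0.35 = £15.288 + £16.38 = £31.67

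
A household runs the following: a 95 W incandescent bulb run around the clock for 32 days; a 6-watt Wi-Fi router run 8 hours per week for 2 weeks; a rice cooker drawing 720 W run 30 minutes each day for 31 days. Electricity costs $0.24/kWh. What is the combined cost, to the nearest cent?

$20.21

incandescent bulb: Runtime = 24 h × 32 = 768 h
incandescent bulb: 0.095 kW × 768 h = 72.96 kWh
Wi-Fi router: Runtime = 8 h/week × 2 weeks = 16 h
Wi-Fi router: 0.006 kW × 16 h = 0.096 kWh
rice cooker: Runtime = 30 min × 31 = 930 min = 15.5 h
rice cooker: 0.72 kW × 15.5 h = 11.16 kWh
Total energy = 84.216 kWh
Cost = 84.216 × $0.24 = $20.21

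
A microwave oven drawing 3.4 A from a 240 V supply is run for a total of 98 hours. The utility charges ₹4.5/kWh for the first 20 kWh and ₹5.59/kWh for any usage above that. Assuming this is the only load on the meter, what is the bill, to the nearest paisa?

₹425.22

Power = 3.4 A × 240 V = 816 W = 0.816 kW
Energy = 0.816 kW × 98 h = 79.968 kWh
Tier 1 (0–20 kWh): 20 × ₹4.5 = ₹90
Above 20 kWh: 59.968 × ₹5.59 = ₹335.22112
Bill = ₹425.22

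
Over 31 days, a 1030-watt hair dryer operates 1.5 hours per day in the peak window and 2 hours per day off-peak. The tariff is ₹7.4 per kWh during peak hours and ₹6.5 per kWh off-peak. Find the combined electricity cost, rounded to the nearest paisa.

₹769.51

Peak energy = 1.03 kW × 1.5 h × 31 = 47.895 kWh
Off-peak energy = 1.03 kW × 2 h × 31 = 63.86 kWh
Cost = 47.895 × ₹7.4 + 63.86 × ₹6.5 = ₹354.423 + ₹415.09 = ₹769.51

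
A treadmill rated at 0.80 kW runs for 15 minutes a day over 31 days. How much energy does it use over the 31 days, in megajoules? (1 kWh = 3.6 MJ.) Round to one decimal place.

22.3 MJ

Runtime = 15 min × 31 = 465 min = 7.75 h
Energy = 0.8 kW × 7.75 h = 6.2 kWh
= 6.2 × 3.6 MJ = 22.3 MJ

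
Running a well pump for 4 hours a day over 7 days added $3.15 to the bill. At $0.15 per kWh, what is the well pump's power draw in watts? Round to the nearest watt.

Energy = $3.15 ÷ $0.15/kWh = 21 kWh
Runtime = 4 h/day × 7 days = 28 h
Power = 21 kWh ÷ 28 h = 0.75 kW = 750 W

750 W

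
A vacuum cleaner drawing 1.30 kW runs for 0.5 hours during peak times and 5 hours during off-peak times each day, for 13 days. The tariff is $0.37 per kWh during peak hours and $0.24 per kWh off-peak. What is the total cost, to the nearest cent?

Peak energy = 1.3 kW × 0.5 h × 13 = 8.45 kWh
Off-peak energy = 1.3 kW × 5 h × 13 = 84.5 kWh
Cost = 8.45 × $0.37 + 84.5 × $0.24 = $3.1265 + $20.28 = $23.41

$23.41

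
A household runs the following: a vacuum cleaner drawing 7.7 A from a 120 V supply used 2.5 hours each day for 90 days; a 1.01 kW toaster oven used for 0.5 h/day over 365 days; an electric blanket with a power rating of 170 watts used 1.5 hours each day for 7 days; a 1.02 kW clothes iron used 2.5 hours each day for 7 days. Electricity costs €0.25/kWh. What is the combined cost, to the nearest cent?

vacuum cleaner: Power = 7.7 A × 120 V = 924 W = 0.924 kW
vacuum cleaner: Runtime = 2.5 h/day × 90 days = 225 h
vacuum cleaner: 0.924 kW × 225 h = 207.9 kWh
toaster oven: Runtime = 0.5 h/day × 365 days = 182.5 h
toaster oven: 1.01 kW × 182.5 h = 184.325 kWh
electric blanket: Runtime = 1.5 h/day × 7 days = 10.5 h
electric blanket: 0.17 kW × 10.5 h = 1.785 kWh
clothes iron: Runtime = 2.5 h/day × 7 days = 17.5 h
clothes iron: 1.02 kW × 17.5 h = 17.85 kWh
Total energy = 411.86 kWh
Cost = 411.86 × €0.25 = €102.97

€102.97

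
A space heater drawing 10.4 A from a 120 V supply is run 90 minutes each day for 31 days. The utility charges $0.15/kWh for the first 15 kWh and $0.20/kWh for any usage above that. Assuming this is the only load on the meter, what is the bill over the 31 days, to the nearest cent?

Power = 10.4 A × 120 V = 1248 W = 1.248 kW
Runtime = 90 min × 31 = 2790 min = 46.5 h
Energy = 1.248 kW × 46.5 h = 58.032 kWh
Tier 1 (0–15 kWh): 15 × $0.15 = $2.25
Above 15 kWh: 43.032 × $0.20 = $8.6064
Bill = $10.86

$10.86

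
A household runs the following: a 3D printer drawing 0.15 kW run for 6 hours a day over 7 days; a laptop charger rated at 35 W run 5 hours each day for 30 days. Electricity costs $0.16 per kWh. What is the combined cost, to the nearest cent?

3D printer: Runtime = 6 h/day × 7 days = 42 h
3D printer: 0.15 kW × 42 h = 6.3 kWh
laptop charger: Runtime = 5 h/day × 30 days = 150 h
laptop charger: 0.035 kW × 150 h = 5.25 kWh
Total energy = 11.55 kWh
Cost = 11.55 × $0.16 = $1.85

$1.85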